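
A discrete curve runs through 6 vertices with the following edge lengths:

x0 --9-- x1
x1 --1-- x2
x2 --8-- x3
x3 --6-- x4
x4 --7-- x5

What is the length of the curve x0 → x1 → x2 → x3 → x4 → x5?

Arc length = 9 + 1 + 8 + 6 + 7 = 31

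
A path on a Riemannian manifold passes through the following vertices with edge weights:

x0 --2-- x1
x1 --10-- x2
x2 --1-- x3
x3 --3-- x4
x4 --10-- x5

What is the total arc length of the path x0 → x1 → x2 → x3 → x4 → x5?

Arc length = 2 + 10 + 1 + 3 + 10 = 26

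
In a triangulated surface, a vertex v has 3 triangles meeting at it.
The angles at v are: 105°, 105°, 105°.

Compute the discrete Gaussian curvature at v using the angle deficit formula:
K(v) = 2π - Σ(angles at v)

Sum of angles = 315°. K = 360° - 315° = 45°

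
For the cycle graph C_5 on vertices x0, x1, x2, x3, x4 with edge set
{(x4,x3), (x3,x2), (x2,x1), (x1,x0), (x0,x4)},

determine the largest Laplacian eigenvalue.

The cycle graph C_n has Laplacian eigenvalues λ_k = 2 − 2cos(2πk/n), k = 0, 1, …, n−1. Here n = 5:
k=0: 2 − 2cos(0) = 0.0; k=1: 2 − 2cos(2π/5) = 1.382; k=2: 2 − 2cos(4π/5) = 3.618; k=3: 2 − 2cos(6π/5) = 3.618; k=4: 2 − 2cos(8π/5) = 1.382.
Laplacian eigenvalues: [0.0, 1.382, 1.382, 3.618, 3.618]. Largest eigenvalue (spectral radius) = 3.618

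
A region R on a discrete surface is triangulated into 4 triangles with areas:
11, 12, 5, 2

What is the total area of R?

11 + 12 + 5 + 2 = 30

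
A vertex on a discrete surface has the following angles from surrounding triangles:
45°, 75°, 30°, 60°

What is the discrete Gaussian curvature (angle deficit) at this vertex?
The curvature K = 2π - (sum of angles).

Sum of angles = 210°. K = 360° - 210° = 150°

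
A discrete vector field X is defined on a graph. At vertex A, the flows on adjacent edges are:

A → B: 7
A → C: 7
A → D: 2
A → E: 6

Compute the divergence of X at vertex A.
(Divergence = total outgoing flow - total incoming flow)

Divergence = sum of outgoing flows = 7 + 7 + 2 + 6 = 22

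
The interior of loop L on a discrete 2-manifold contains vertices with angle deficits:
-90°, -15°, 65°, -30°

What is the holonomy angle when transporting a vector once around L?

Holonomy = total enclosed curvature = (-90°) + (-15°) + 65° + (-30°) = -70°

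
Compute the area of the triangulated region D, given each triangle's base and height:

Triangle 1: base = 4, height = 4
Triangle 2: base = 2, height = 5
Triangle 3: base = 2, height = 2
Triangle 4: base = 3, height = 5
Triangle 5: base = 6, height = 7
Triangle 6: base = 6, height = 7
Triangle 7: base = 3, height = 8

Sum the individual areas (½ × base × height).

(1/2)×4×4 + (1/2)×2×5 + (1/2)×2×2 + (1/2)×3×5 + (1/2)×6×7 + (1/2)×6×7 + (1/2)×3×8 = 76.5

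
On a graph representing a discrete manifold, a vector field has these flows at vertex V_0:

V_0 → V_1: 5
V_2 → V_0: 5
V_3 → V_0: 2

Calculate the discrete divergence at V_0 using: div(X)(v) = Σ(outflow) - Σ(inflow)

Divergence = sum of outgoing flows = 5 + (-5) + (-2) = -2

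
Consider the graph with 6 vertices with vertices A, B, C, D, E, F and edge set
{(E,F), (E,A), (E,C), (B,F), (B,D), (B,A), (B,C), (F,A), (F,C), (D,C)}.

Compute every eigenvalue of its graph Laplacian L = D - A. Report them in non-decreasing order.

Degrees: deg(A) = 3, deg(B) = 4, deg(C) = 4, deg(D) = 2, deg(E) = 3, deg(F) = 4.
L = D − A with rows/columns ordered (A, B, C, D, E, F):
  [ 3, -1,  0,  0, -1, -1]
  [-1,  4, -1, -1,  0, -1]
  [ 0, -1,  4, -1, -1, -1]
  [ 0, -1, -1,  2,  0,  0]
  [-1,  0, -1,  0,  3, -1]
  [-1, -1, -1,  0, -1,  4]
Characteristic polynomial: det(λI − L) = λ(λ² − 7λ + 9)(λ² − 9λ + 19)(λ − 4).
Roots: λ = 0; (λ² − 7λ + 9) = 0 ⇒ λ = (7 ± √13)/2 ≈ 1.6972, 5.3028; (λ² − 9λ + 19) = 0 ⇒ λ = (9 ± √5)/2 ≈ 3.382, 5.618; (λ − 4) = 0 ⇒ λ = 4.
(Check: the roots sum (with multiplicity) to 20, matching trace L = Σdeg = 2·10 = 20.)
Laplacian eigenvalues (increasing order): [0.0, 1.6972, 3.382, 4.0, 5.3028, 5.618]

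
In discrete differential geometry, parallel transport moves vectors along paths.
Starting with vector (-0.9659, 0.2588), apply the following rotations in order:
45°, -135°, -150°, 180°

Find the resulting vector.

Total rotation: 45° + (-135°) + (-150°) + 180° = -60°. Final vector: (-0.2588, 0.9659)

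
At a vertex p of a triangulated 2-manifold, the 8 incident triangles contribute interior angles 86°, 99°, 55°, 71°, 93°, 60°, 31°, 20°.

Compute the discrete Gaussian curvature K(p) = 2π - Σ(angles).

Sum of angles = 515°. K = 360° - 515° = -155° = -31π/36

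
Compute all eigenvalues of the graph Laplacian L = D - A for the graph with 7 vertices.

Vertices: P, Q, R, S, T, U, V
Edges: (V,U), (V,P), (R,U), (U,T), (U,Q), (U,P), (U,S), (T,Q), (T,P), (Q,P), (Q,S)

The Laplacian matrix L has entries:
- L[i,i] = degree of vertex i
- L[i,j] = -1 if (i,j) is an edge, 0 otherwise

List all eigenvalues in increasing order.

Degrees: deg(P) = 4, deg(Q) = 4, deg(R) = 1, deg(S) = 2, deg(T) = 3, deg(U) = 6, deg(V) = 2.
L = D − A with rows/columns ordered (P, Q, R, S, T, U, V):
  [ 4, -1,  0,  0, -1, -1, -1]
  [-1,  4,  0, -1, -1, -1,  0]
  [ 0,  0,  1,  0,  0, -1,  0]
  [ 0, -1,  0,  2,  0, -1,  0]
  [-1, -1,  0,  0,  3, -1,  0]
  [-1, -1, -1, -1, -1,  6, -1]
  [-1,  0,  0,  0,  0, -1,  2]
Characteristic polynomial: det(λI − L) = λ(λ − 1)(λ² − 7λ + 9)(λ² − 7λ + 11)(λ − 7).
Roots: λ = 0; (λ − 1) = 0 ⇒ λ = 1; (λ² − 7λ + 9) = 0 ⇒ λ = (7 ± √13)/2 ≈ 1.6972, 5.3028; (λ² − 7λ + 11) = 0 ⇒ λ = (7 ± √5)/2 ≈ 2.382, 4.618; (λ − 7) = 0 ⇒ λ = 7.
(Check: the roots sum (with multiplicity) to 22, matching trace L = Σdeg = 2·11 = 22.)
Laplacian eigenvalues (increasing order): [0.0, 1.0, 1.6972, 2.382, 4.618, 5.3028, 7.0]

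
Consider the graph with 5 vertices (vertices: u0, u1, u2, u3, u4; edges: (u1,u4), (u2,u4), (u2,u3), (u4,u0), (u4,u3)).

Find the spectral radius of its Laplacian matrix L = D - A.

Degrees: deg(u0) = 1, deg(u1) = 1, deg(u2) = 2, deg(u3) = 2, deg(u4) = 4.
L = D − A with rows/columns ordered (u0, u1, u2, u3, u4):
  [ 1,  0,  0,  0, -1]
  [ 0,  1,  0,  0, -1]
  [ 0,  0,  2, -1, -1]
  [ 0,  0, -1,  2, -1]
  [-1, -1, -1, -1,  4]
Characteristic polynomial: det(λI − L) = λ(λ − 1)²(λ − 3)(λ − 5).
Roots: λ = 0; (λ − 1) = 0 ⇒ λ = 1 (multiplicity 2); (λ − 3) = 0 ⇒ λ = 3; (λ − 5) = 0 ⇒ λ = 5.
(Check: the roots sum (with multiplicity) to 10, matching trace L = Σdeg = 2·5 = 10.)
Laplacian eigenvalues: [0.0, 1.0, 1.0, 3.0, 5.0]. Largest eigenvalue (spectral radius) = 5.0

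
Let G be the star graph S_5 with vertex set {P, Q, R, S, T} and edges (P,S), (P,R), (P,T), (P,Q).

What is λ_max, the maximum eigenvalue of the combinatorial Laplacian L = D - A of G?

The star S_5 is the complete bipartite graph K_{1,4} (one hub of degree 4, 4 leaves of degree 1). The Laplacian spectrum of K_{p,q} is 0, p (multiplicity q−1), q (multiplicity p−1), p+q. With p = 1, q = 4: 0 once, 1 with multiplicity 3, and 5 once. (Check: trace L = sum of degrees = 8 = 3·1 + 5.)
Laplacian eigenvalues: [0.0, 1.0, 1.0, 1.0, 5.0]. Largest eigenvalue (spectral radius) = 5.0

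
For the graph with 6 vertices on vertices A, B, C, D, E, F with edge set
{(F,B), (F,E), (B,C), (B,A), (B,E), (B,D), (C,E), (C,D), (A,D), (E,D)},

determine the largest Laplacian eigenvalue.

Degrees: deg(A) = 2, deg(B) = 5, deg(C) = 3, deg(D) = 4, deg(E) = 4, deg(F) = 2.
L = D − A with rows/columns ordered (A, B, C, D, E, F):
  [ 2, -1,  0, -1,  0,  0]
  [-1,  5, -1, -1, -1, -1]
  [ 0, -1,  3, -1, -1,  0]
  [-1, -1, -1,  4, -1,  0]
  [ 0, -1, -1, -1,  4, -1]
  [ 0, -1,  0,  0, -1,  2]
Characteristic polynomial: det(λI − L) = λ(λ² − 7λ + 9)(λ² − 7λ + 11)(λ − 6).
Roots: λ = 0; (λ² − 7λ + 9) = 0 ⇒ λ = (7 ± √13)/2 ≈ 1.6972, 5.3028; (λ² − 7λ + 11) = 0 ⇒ λ = (7 ± √5)/2 ≈ 2.382, 4.618; (λ − 6) = 0 ⇒ λ = 6.
(Check: the roots sum (with multiplicity) to 20, matching trace L = Σdeg = 2·10 = 20.)
Laplacian eigenvalues: [0.0, 1.6972, 2.382, 4.618, 5.3028, 6.0]. Largest eigenvalue (spectral radius) = 6.0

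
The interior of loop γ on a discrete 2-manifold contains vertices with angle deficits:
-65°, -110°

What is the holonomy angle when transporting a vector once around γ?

Holonomy = total enclosed curvature = (-65°) + (-110°) = -175°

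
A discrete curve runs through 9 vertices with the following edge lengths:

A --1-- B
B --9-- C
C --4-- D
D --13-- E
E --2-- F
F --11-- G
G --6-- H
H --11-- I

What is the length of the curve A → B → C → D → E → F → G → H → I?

Arc length = 1 + 9 + 4 + 13 + 2 + 11 + 6 + 11 = 57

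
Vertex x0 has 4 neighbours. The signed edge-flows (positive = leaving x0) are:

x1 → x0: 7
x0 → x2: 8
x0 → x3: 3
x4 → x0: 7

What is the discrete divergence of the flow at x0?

Divergence = sum of outgoing flows = (-7) + 8 + 3 + (-7) = -3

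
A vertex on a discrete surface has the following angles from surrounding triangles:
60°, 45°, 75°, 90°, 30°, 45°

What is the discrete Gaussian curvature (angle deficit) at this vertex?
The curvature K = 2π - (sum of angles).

Sum of angles = 345°. K = 360° - 345° = 15° = π/12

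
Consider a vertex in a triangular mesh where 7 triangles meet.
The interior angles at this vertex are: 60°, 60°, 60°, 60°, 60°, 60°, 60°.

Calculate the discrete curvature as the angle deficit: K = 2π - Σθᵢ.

Sum of angles = 420°. K = 360° - 420° = -60°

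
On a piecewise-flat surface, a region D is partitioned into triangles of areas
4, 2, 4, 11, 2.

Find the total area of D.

4 + 2 + 4 + 11 + 2 = 23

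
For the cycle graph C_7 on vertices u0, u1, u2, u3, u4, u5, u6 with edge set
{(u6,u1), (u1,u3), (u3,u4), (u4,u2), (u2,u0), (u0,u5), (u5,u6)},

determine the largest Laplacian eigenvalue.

The cycle graph C_n has Laplacian eigenvalues λ_k = 2 − 2cos(2πk/n), k = 0, 1, …, n−1. Here n = 7:
k=0: 2 − 2cos(0) = 0.0; k=1: 2 − 2cos(2π/7) = 0.753; k=2: 2 − 2cos(4π/7) = 2.445; k=3: 2 − 2cos(6π/7) = 3.8019; k=4: 2 − 2cos(8π/7) = 3.8019; k=5: 2 − 2cos(10π/7) = 2.445; k=6: 2 − 2cos(12π/7) = 0.753.
Laplacian eigenvalues: [0.0, 0.753, 0.753, 2.445, 2.445, 3.8019, 3.8019]. Largest eigenvalue (spectral radius) = 3.8019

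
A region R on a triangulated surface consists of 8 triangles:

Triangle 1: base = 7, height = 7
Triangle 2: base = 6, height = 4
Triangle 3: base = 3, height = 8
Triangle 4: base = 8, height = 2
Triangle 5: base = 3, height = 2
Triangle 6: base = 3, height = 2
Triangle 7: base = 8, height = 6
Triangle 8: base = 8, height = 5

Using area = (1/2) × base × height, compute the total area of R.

(1/2)×7×7 + (1/2)×6×4 + (1/2)×3×8 + (1/2)×8×2 + (1/2)×3×2 + (1/2)×3×2 + (1/2)×8×6 + (1/2)×8×5 = 106.5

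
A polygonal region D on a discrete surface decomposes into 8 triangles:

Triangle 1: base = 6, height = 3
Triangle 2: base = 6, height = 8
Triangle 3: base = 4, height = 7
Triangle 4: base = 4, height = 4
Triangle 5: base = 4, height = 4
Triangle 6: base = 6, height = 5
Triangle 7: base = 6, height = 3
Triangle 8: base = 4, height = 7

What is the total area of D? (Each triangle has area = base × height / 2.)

(1/2)×6×3 + (1/2)×6×8 + (1/2)×4×7 + (1/2)×4×4 + (1/2)×4×4 + (1/2)×6×5 + (1/2)×6×3 + (1/2)×4×7 = 101.0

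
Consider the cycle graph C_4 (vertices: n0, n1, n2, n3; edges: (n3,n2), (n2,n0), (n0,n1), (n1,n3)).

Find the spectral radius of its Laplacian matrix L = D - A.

The cycle graph C_n has Laplacian eigenvalues λ_k = 2 − 2cos(2πk/n), k = 0, 1, …, n−1. Here n = 4:
k=0: 2 − 2cos(0) = 0.0; k=1: 2 − 2cos(π/2) = 2.0; k=2: 2 − 2cos(π) = 4.0; k=3: 2 − 2cos(3π/2) = 2.0.
Laplacian eigenvalues: [0.0, 2.0, 2.0, 4.0]. Largest eigenvalue (spectral radius) = 4.0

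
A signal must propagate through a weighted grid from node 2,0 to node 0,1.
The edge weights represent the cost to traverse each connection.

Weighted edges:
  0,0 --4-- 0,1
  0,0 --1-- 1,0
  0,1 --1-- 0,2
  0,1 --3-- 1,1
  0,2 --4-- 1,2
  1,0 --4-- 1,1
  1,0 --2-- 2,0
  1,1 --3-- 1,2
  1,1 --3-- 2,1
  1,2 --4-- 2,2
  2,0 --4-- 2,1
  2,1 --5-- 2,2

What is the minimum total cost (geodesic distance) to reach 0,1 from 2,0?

Shortest path: 2,0 → 1,0 → 0,0 → 0,1, total weight = 7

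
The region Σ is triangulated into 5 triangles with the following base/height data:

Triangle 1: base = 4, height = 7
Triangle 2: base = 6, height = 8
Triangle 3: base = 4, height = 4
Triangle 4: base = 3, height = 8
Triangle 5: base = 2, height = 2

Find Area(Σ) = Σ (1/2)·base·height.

(1/2)×4×7 + (1/2)×6×8 + (1/2)×4×4 + (1/2)×3×8 + (1/2)×2×2 = 60.0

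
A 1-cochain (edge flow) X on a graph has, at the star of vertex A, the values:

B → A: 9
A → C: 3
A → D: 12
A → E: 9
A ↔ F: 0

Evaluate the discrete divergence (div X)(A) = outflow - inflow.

Divergence = sum of outgoing flows = (-9) + 3 + 12 + 9 + 0 = 15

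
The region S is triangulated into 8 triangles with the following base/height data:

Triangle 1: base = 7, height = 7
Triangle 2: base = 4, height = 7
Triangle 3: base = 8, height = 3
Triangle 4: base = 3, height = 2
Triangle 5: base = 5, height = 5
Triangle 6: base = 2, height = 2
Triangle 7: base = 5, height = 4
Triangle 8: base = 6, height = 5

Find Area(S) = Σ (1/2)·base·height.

(1/2)×7×7 + (1/2)×4×7 + (1/2)×8×3 + (1/2)×3×2 + (1/2)×5×5 + (1/2)×2×2 + (1/2)×5×4 + (1/2)×6×5 = 93.0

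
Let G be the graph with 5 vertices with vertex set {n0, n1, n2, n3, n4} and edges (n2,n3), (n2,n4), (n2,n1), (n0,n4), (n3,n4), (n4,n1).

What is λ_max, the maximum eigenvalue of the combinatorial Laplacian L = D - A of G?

Degrees: deg(n0) = 1, deg(n1) = 2, deg(n2) = 3, deg(n3) = 2, deg(n4) = 4.
L = D − A with rows/columns ordered (n0, n1, n2, n3, n4):
  [ 1,  0,  0,  0, -1]
  [ 0,  2, -1,  0, -1]
  [ 0, -1,  3, -1, -1]
  [ 0,  0, -1,  2, -1]
  [-1, -1, -1, -1,  4]
Characteristic polynomial: det(λI − L) = λ(λ − 1)(λ − 2)(λ − 4)(λ − 5).
Roots: λ = 0; (λ − 1) = 0 ⇒ λ = 1; (λ − 2) = 0 ⇒ λ = 2; (λ − 4) = 0 ⇒ λ = 4; (λ − 5) = 0 ⇒ λ = 5.
(Check: the roots sum (with multiplicity) to 12, matching trace L = Σdeg = 2·6 = 12.)
Laplacian eigenvalues: [0.0, 1.0, 2.0, 4.0, 5.0]. Largest eigenvalue (spectral radius) = 5.0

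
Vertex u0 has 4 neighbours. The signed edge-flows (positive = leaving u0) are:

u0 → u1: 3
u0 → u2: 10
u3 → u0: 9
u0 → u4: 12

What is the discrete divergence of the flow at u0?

Divergence = sum of outgoing flows = 3 + 10 + (-9) + 12 = 16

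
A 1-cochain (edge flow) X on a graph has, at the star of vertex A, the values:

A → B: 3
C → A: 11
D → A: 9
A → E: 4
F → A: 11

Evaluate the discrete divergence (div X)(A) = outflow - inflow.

Divergence = sum of outgoing flows = 3 + (-11) + (-9) + 4 + (-11) = -24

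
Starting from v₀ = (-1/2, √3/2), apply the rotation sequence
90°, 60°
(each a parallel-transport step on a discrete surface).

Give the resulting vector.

Total rotation: 90° + 60° = 150°. Final vector: (0, -1)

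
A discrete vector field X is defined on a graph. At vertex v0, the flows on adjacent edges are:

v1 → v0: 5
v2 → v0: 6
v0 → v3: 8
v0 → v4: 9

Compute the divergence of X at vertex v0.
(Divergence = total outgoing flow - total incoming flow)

Divergence = sum of outgoing flows = (-5) + (-6) + 8 + 9 = 6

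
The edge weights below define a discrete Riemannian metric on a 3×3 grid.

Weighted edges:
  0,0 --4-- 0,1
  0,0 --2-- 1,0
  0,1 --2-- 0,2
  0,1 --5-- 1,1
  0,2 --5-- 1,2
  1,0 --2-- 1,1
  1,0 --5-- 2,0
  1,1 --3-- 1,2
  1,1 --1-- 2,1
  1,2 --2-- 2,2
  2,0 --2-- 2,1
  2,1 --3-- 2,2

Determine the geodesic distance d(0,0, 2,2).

Shortest path: 0,0 → 1,0 → 1,1 → 2,1 → 2,2, total weight = 8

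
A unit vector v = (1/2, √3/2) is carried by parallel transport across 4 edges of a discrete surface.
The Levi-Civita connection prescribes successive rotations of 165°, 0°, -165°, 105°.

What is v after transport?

Total rotation: 165° + 0° + (-165°) + 105° = 105°. Final vector: (-0.9659, 0.2588)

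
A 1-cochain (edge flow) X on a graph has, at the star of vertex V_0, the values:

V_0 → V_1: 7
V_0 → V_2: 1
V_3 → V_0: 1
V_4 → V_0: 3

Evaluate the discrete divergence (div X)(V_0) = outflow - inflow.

Divergence = sum of outgoing flows = 7 + 1 + (-1) + (-3) = 4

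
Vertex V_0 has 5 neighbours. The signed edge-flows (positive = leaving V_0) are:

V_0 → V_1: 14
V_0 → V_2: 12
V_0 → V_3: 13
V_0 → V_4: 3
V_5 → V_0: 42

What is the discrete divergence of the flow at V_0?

Divergence = sum of outgoing flows = 14 + 12 + 13 + 3 + (-42) = 0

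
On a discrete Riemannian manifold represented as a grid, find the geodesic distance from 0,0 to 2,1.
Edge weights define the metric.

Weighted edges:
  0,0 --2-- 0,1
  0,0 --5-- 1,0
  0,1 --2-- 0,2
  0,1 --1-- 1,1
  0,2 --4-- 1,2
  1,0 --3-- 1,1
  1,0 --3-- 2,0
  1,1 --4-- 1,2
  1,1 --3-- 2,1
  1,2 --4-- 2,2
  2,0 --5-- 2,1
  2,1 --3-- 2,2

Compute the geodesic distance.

Shortest path: 0,0 → 0,1 → 1,1 → 2,1, total weight = 6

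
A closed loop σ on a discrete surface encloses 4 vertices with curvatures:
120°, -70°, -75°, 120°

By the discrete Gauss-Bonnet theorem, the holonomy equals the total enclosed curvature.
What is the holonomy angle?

Holonomy = total enclosed curvature = 120° + (-70°) + (-75°) + 120° = 95°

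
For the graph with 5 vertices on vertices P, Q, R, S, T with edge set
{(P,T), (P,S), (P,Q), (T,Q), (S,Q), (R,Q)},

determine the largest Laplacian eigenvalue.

Degrees: deg(P) = 3, deg(Q) = 4, deg(R) = 1, deg(S) = 2, deg(T) = 2.
L = D − A with rows/columns ordered (P, Q, R, S, T):
  [ 3, -1,  0, -1, -1]
  [-1,  4, -1, -1, -1]
  [ 0, -1,  1,  0,  0]
  [-1, -1,  0,  2,  0]
  [-1, -1,  0,  0,  2]
Characteristic polynomial: det(λI − L) = λ(λ − 1)(λ − 2)(λ − 4)(λ − 5).
Roots: λ = 0; (λ − 1) = 0 ⇒ λ = 1; (λ − 2) = 0 ⇒ λ = 2; (λ − 4) = 0 ⇒ λ = 4; (λ − 5) = 0 ⇒ λ = 5.
(Check: the roots sum (with multiplicity) to 12, matching trace L = Σdeg = 2·6 = 12.)
Laplacian eigenvalues: [0.0, 1.0, 2.0, 4.0, 5.0]. Largest eigenvalue (spectral radius) = 5.0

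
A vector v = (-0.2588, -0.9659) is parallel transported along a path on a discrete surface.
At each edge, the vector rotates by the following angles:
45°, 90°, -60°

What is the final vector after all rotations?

Total rotation: 45° + 90° + (-60°) = 75°. Final vector: (0.8660, -0.5000)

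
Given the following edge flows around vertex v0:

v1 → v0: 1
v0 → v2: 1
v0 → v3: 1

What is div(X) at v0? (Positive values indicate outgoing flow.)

Divergence = sum of outgoing flows = (-1) + 1 + 1 = 1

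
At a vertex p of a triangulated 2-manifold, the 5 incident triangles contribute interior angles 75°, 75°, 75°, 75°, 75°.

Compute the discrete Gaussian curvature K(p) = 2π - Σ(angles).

Sum of angles = 375°. K = 360° - 375° = -15°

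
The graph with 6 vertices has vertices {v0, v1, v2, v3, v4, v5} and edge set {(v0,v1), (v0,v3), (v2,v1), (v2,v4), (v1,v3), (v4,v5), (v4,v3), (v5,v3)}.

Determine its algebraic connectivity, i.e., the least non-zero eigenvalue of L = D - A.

Degrees: deg(v0) = 2, deg(v1) = 3, deg(v2) = 2, deg(v3) = 4, deg(v4) = 3, deg(v5) = 2.
L = D − A with rows/columns ordered (v0, v1, v2, v3, v4, v5):
  [ 2, -1,  0, -1,  0,  0]
  [-1,  3, -1, -1,  0,  0]
  [ 0, -1,  2,  0, -1,  0]
  [-1, -1,  0,  4, -1, -1]
  [ 0,  0, -1, -1,  3, -1]
  [ 0,  0,  0, -1, -1,  2]
Characteristic polynomial: det(λI − L) = λ(λ² − 5λ + 5)(λ² − 7λ + 9)(λ − 4).
Roots: λ = 0; (λ² − 5λ + 5) = 0 ⇒ λ = (5 ± √5)/2 ≈ 1.382, 3.618; (λ² − 7λ + 9) = 0 ⇒ λ = (7 ± √13)/2 ≈ 1.6972, 5.3028; (λ − 4) = 0 ⇒ λ = 4.
(Check: the roots sum (with multiplicity) to 16, matching trace L = Σdeg = 2·8 = 16.)
Laplacian eigenvalues: [0.0, 1.382, 1.6972, 3.618, 4.0, 5.3028]. Algebraic connectivity (smallest non-zero eigenvalue) = 1.382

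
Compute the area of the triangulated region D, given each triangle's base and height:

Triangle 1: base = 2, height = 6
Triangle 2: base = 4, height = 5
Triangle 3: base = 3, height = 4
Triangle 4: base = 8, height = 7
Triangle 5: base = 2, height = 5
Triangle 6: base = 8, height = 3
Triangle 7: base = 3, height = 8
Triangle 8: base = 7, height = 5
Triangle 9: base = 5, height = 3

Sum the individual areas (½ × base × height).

(1/2)×2×6 + (1/2)×4×5 + (1/2)×3×4 + (1/2)×8×7 + (1/2)×2×5 + (1/2)×8×3 + (1/2)×3×8 + (1/2)×7×5 + (1/2)×5×3 = 104.0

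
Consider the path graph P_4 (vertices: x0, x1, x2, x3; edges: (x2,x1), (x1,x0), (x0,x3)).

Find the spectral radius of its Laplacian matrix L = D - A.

The path graph P_n has Laplacian eigenvalues λ_k = 2 − 2cos(kπ/n), k = 0, 1, …, n−1. Here n = 4:
k=0: 2 − 2cos(0) = 0.0; k=1: 2 − 2cos(π/4) = 0.5858; k=2: 2 − 2cos(π/2) = 2.0; k=3: 2 − 2cos(3π/4) = 3.4142.
Laplacian eigenvalues: [0.0, 0.5858, 2.0, 3.4142]. Largest eigenvalue (spectral radius) = 3.4142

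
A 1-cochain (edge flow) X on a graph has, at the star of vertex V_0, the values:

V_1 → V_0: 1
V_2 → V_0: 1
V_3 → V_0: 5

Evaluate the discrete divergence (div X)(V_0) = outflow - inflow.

Divergence = sum of outgoing flows = (-1) + (-1) + (-5) = -7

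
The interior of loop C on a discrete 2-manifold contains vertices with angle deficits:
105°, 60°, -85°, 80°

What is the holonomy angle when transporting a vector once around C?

Holonomy = total enclosed curvature = 105° + 60° + (-85°) + 80° = 160°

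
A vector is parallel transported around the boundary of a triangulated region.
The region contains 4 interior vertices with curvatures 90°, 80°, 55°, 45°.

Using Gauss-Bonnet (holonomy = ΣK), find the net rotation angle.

Holonomy = total enclosed curvature = 90° + 80° + 55° + 45° = 270°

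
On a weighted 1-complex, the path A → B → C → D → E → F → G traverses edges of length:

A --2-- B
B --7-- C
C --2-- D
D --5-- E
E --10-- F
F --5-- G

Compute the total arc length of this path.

Arc length = 2 + 7 + 2 + 5 + 10 + 5 = 31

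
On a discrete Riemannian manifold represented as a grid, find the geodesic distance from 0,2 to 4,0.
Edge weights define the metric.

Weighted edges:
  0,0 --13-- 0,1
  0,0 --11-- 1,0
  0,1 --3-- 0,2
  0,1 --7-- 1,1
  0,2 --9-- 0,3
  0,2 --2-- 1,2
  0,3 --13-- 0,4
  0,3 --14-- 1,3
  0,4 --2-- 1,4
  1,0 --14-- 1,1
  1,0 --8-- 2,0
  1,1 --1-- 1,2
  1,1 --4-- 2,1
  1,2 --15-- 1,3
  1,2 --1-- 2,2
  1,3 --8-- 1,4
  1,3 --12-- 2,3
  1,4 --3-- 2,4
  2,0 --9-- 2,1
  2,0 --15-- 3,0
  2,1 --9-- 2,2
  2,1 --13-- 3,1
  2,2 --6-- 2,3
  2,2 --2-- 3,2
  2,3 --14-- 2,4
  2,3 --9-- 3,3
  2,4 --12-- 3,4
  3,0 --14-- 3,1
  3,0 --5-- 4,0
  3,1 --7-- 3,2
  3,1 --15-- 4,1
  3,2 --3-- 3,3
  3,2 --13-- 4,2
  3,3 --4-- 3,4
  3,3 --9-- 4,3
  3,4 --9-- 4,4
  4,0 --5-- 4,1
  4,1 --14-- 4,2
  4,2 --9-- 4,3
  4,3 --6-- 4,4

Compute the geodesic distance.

Shortest path: 0,2 → 1,2 → 2,2 → 3,2 → 3,1 → 3,0 → 4,0, total weight = 31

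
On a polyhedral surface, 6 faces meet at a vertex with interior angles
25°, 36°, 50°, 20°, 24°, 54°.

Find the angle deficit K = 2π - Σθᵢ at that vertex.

Sum of angles = 209°. K = 360° - 209° = 151° = 151π/180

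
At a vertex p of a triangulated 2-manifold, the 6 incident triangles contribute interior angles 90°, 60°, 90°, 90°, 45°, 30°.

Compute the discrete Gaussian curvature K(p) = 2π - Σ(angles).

Sum of angles = 405°. K = 360° - 405° = -45°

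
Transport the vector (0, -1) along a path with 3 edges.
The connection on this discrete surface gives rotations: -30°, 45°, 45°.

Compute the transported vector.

Total rotation: (-30°) + 45° + 45° = 60°. Final vector: (0.8660, -0.5000)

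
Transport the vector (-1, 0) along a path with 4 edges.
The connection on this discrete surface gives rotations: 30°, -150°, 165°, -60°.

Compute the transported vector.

Total rotation: 30° + (-150°) + 165° + (-60°) = -15°. Final vector: (-0.9659, 0.2588)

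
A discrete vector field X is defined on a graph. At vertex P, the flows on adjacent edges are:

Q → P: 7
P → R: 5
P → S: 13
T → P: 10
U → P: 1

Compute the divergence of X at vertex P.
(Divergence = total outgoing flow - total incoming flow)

Divergence = sum of outgoing flows = (-7) + 5 + 13 + (-10) + (-1) = 0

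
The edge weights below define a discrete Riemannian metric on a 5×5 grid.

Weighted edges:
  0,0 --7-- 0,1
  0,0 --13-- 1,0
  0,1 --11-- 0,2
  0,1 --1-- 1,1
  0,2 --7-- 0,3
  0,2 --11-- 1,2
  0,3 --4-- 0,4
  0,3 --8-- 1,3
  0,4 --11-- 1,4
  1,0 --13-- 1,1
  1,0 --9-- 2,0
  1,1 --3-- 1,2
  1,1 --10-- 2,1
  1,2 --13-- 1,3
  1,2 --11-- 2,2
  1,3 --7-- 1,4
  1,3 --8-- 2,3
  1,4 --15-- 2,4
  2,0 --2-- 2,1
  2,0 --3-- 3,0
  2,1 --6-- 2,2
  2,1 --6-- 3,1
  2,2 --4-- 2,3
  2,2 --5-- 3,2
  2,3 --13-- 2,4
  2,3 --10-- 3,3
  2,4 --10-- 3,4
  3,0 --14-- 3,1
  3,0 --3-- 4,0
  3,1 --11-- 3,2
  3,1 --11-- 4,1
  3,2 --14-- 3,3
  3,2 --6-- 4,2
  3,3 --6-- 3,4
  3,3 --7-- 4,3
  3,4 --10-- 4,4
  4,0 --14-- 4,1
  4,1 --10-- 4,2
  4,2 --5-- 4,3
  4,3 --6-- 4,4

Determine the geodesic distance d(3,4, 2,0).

Shortest path: 3,4 → 3,3 → 2,3 → 2,2 → 2,1 → 2,0, total weight = 28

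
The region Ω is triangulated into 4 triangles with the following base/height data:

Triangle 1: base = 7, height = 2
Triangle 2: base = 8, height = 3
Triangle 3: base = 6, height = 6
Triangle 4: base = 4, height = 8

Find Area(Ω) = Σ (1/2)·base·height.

(1/2)×7×2 + (1/2)×8×3 + (1/2)×6×6 + (1/2)×4×8 = 53.0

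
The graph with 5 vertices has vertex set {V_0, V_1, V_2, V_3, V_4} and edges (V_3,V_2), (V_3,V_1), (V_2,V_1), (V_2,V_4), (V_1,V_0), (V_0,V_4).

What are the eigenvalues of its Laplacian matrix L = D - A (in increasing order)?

Degrees: deg(V_0) = 2, deg(V_1) = 3, deg(V_2) = 3, deg(V_3) = 2, deg(V_4) = 2.
L = D − A with rows/columns ordered (V_0, V_1, V_2, V_3, V_4):
  [ 2, -1,  0,  0, -1]
  [-1,  3, -1, -1,  0]
  [ 0, -1,  3, -1, -1]
  [ 0, -1, -1,  2,  0]
  [-1,  0, -1,  0,  2]
Characteristic polynomial: det(λI − L) = λ(λ² − 5λ + 5)(λ² − 7λ + 11).
Roots: λ = 0; (λ² − 5λ + 5) = 0 ⇒ λ = (5 ± √5)/2 ≈ 1.382, 3.618; (λ² − 7λ + 11) = 0 ⇒ λ = (7 ± √5)/2 ≈ 2.382, 4.618.
(Check: the roots sum (with multiplicity) to 12, matching trace L = Σdeg = 2·6 = 12.)
Laplacian eigenvalues (increasing order): [0.0, 1.382, 2.382, 3.618, 4.618]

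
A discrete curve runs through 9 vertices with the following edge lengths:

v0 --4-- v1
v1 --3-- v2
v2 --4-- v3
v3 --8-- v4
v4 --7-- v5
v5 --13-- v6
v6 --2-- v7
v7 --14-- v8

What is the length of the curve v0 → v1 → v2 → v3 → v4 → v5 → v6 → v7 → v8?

Arc length = 4 + 3 + 4 + 8 + 7 + 13 + 2 + 14 = 55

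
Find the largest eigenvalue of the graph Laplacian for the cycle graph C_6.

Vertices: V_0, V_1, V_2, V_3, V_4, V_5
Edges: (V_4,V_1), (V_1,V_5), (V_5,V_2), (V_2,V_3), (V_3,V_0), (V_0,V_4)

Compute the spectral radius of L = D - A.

The cycle graph C_n has Laplacian eigenvalues λ_k = 2 − 2cos(2πk/n), k = 0, 1, …, n−1. Here n = 6:
k=0: 2 − 2cos(0) = 0.0; k=1: 2 − 2cos(π/3) = 1.0; k=2: 2 − 2cos(2π/3) = 3.0; k=3: 2 − 2cos(π) = 4.0; k=4: 2 − 2cos(4π/3) = 3.0; k=5: 2 − 2cos(5π/3) = 1.0.
Laplacian eigenvalues: [0.0, 1.0, 1.0, 3.0, 3.0, 4.0]. Largest eigenvalue (spectral radius) = 4.0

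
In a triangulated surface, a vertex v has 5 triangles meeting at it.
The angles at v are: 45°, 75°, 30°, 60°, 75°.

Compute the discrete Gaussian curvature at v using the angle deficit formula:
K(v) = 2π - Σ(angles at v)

Sum of angles = 285°. K = 360° - 285° = 75°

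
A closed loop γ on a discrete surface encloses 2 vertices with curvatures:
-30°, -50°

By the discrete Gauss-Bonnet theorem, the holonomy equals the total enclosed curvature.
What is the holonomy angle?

Holonomy = total enclosed curvature = (-30°) + (-50°) = -80°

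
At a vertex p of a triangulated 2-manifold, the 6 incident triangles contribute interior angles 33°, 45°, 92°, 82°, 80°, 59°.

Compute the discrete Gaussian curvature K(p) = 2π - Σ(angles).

Sum of angles = 391°. K = 360° - 391° = -31° = -31π/180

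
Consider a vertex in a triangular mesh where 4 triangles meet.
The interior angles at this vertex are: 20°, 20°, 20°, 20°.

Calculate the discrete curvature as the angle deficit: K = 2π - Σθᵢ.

Sum of angles = 80°. K = 360° - 80° = 280° = 14π/9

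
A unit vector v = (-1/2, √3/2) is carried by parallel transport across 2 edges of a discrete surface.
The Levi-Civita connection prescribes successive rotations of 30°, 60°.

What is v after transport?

Total rotation: 30° + 60° = 90°. Final vector: (-0.8660, -0.5000)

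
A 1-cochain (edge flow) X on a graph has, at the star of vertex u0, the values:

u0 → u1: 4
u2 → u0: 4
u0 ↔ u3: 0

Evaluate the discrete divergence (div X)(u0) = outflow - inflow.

Divergence = sum of outgoing flows = 4 + (-4) + 0 = 0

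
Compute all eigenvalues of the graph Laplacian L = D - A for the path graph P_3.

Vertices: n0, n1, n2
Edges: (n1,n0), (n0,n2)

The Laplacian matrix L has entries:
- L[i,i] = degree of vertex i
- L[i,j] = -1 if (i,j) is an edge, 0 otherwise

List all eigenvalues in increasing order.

The path graph P_n has Laplacian eigenvalues λ_k = 2 − 2cos(kπ/n), k = 0, 1, …, n−1. Here n = 3:
k=0: 2 − 2cos(0) = 0.0; k=1: 2 − 2cos(π/3) = 1.0; k=2: 2 − 2cos(2π/3) = 3.0.
Laplacian eigenvalues (increasing order): [0.0, 1.0, 3.0]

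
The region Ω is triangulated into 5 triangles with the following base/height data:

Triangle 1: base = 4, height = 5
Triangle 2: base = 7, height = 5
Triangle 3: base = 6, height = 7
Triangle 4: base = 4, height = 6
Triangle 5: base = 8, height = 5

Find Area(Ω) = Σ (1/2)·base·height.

(1/2)×4×5 + (1/2)×7×5 + (1/2)×6×7 + (1/2)×4×6 + (1/2)×8×5 = 80.5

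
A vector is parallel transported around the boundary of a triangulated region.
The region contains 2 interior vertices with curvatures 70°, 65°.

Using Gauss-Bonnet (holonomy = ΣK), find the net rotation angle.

Holonomy = total enclosed curvature = 70° + 65° = 135°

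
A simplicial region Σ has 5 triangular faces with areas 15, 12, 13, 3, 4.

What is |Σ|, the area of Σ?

15 + 12 + 13 + 3 + 4 = 47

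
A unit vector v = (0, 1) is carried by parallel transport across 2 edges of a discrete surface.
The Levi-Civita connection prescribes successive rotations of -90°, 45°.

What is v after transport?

Total rotation: (-90°) + 45° = -45°. Final vector: (0.7071, 0.7071)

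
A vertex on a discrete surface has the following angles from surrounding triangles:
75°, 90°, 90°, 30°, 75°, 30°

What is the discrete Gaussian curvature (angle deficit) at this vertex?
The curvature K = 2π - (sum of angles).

Sum of angles = 390°. K = 360° - 390° = -30°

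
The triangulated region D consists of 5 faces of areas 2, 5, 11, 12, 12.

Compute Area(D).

2 + 5 + 11 + 12 + 12 = 42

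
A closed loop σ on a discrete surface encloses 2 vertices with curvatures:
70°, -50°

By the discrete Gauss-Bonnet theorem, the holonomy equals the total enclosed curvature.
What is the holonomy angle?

Holonomy = total enclosed curvature = 70° + (-50°) = 20°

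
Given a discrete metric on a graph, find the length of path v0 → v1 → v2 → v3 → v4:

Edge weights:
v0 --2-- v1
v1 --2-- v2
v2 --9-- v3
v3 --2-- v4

Arc length = 2 + 2 + 9 + 2 = 15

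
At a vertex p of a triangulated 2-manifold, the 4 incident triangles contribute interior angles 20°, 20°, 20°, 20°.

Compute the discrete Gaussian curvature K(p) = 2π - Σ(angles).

Sum of angles = 80°. K = 360° - 80° = 280°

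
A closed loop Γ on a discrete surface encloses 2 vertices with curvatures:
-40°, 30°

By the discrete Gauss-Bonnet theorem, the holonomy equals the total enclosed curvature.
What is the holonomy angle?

Holonomy = total enclosed curvature = (-40°) + 30° = -10°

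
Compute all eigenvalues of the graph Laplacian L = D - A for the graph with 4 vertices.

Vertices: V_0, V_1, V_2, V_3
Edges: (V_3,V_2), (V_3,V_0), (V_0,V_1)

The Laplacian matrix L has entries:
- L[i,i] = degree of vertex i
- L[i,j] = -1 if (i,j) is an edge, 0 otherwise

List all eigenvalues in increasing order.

Degrees: deg(V_0) = 2, deg(V_1) = 1, deg(V_2) = 1, deg(V_3) = 2.
L = D − A with rows/columns ordered (V_0, V_1, V_2, V_3):
  [ 2, -1,  0, -1]
  [-1,  1,  0,  0]
  [ 0,  0,  1, -1]
  [-1,  0, -1,  2]
Characteristic polynomial: det(λI − L) = λ(λ² − 4λ + 2)(λ − 2).
Roots: λ = 0; (λ² − 4λ + 2) = 0 ⇒ λ = 2 ± √2 ≈ 0.5858, 3.4142; (λ − 2) = 0 ⇒ λ = 2.
(Check: the roots sum (with multiplicity) to 6, matching trace L = Σdeg = 2·3 = 6.)
Laplacian eigenvalues (increasing order): [0.0, 0.5858, 2.0, 3.4142]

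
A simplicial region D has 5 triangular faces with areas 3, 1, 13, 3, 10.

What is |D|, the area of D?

3 + 1 + 13 + 3 + 10 = 30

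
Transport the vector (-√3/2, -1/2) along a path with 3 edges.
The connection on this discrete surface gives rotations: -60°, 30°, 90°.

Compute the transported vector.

Total rotation: (-60°) + 30° + 90° = 60°. Final vector: (0, -1)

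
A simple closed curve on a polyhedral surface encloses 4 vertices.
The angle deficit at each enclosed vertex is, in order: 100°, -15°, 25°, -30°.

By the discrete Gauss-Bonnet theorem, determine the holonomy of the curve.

Holonomy = total enclosed curvature = 100° + (-15°) + 25° + (-30°) = 80°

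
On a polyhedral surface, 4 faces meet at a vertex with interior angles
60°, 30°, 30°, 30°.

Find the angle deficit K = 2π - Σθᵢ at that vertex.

Sum of angles = 150°. K = 360° - 150° = 210°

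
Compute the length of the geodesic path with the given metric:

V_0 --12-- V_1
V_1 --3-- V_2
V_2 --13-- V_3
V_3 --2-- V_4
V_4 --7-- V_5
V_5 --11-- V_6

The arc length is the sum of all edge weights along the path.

Arc length = 12 + 3 + 13 + 2 + 7 + 11 = 48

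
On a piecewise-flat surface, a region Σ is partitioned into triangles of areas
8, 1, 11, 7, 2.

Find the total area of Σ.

8 + 1 + 11 + 7 + 2 = 29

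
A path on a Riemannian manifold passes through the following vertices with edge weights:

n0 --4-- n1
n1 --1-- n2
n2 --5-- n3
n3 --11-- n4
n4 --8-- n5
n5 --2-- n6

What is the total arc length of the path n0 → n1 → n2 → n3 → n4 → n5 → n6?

Arc length = 4 + 1 + 5 + 11 + 8 + 2 = 31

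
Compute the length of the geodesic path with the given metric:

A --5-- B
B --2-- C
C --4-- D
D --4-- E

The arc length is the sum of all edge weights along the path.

Arc length = 5 + 2 + 4 + 4 = 15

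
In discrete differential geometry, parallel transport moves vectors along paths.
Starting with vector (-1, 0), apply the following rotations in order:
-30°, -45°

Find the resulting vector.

Total rotation: (-30°) + (-45°) = -75°. Final vector: (-0.2588, 0.9659)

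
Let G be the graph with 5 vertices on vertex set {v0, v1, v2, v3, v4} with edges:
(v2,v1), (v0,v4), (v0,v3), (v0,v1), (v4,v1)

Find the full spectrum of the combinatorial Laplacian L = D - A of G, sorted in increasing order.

Degrees: deg(v0) = 3, deg(v1) = 3, deg(v2) = 1, deg(v3) = 1, deg(v4) = 2.
L = D − A with rows/columns ordered (v0, v1, v2, v3, v4):
  [ 3, -1,  0, -1, -1]
  [-1,  3, -1,  0, -1]
  [ 0, -1,  1,  0,  0]
  [-1,  0,  0,  1,  0]
  [-1, -1,  0,  0,  2]
Characteristic polynomial: det(λI − L) = λ(λ² − 5λ + 3)(λ² − 5λ + 5).
Roots: λ = 0; (λ² − 5λ + 3) = 0 ⇒ λ = (5 ± √13)/2 ≈ 0.6972, 4.3028; (λ² − 5λ + 5) = 0 ⇒ λ = (5 ± √5)/2 ≈ 1.382, 3.618.
(Check: the roots sum (with multiplicity) to 10, matching trace L = Σdeg = 2·5 = 10.)
Laplacian eigenvalues (increasing order): [0.0, 0.6972, 1.382, 3.618, 4.3028]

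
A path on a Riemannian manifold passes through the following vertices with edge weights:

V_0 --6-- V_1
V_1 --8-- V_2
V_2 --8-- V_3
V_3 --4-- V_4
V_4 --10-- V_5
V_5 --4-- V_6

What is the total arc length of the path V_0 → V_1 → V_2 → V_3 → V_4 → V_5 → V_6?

Arc length = 6 + 8 + 8 + 4 + 10 + 4 = 40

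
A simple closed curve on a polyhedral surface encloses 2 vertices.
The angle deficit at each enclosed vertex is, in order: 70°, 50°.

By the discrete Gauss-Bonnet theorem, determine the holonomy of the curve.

Holonomy = total enclosed curvature = 70° + 50° = 120°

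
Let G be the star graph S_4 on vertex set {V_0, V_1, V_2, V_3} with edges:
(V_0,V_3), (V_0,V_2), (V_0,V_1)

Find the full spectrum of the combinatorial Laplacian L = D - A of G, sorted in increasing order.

The star S_4 is the complete bipartite graph K_{1,3} (one hub of degree 3, 3 leaves of degree 1). The Laplacian spectrum of K_{p,q} is 0, p (multiplicity q−1), q (multiplicity p−1), p+q. With p = 1, q = 3: 0 once, 1 with multiplicity 2, and 4 once. (Check: trace L = sum of degrees = 6 = 2·1 + 4.)
Laplacian eigenvalues (increasing order): [0.0, 1.0, 1.0, 4.0]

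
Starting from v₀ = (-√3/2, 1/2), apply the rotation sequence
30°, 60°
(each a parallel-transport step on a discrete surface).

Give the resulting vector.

Total rotation: 30° + 60° = 90°. Final vector: (-0.5000, -0.8660)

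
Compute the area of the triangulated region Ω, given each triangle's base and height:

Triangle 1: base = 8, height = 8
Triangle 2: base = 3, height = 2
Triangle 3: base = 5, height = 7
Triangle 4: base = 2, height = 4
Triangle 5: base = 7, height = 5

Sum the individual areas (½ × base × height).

(1/2)×8×8 + (1/2)×3×2 + (1/2)×5×7 + (1/2)×2×4 + (1/2)×7×5 = 74.0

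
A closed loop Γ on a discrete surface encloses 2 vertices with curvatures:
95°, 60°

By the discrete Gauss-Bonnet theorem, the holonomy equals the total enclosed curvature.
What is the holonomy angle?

Holonomy = total enclosed curvature = 95° + 60° = 155°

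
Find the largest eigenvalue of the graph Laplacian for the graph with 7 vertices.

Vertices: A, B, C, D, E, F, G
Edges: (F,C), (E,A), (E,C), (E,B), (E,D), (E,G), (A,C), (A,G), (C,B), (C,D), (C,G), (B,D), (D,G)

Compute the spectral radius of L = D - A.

Degrees: deg(A) = 3, deg(B) = 3, deg(C) = 6, deg(D) = 4, deg(E) = 5, deg(F) = 1, deg(G) = 4.
L = D − A with rows/columns ordered (A, B, C, D, E, F, G):
  [ 3,  0, -1,  0, -1,  0, -1]
  [ 0,  3, -1, -1, -1,  0,  0]
  [-1, -1,  6, -1, -1, -1, -1]
  [ 0, -1, -1,  4, -1,  0, -1]
  [-1, -1, -1, -1,  5,  0, -1]
  [ 0,  0, -1,  0,  0,  1,  0]
  [-1,  0, -1, -1, -1,  0,  4]
Characteristic polynomial: det(λI − L) = λ(λ − 1)(λ² − 8λ + 14)(λ − 4)(λ − 6)(λ − 7).
Roots: λ = 0; (λ − 1) = 0 ⇒ λ = 1; (λ² − 8λ + 14) = 0 ⇒ λ = 4 ± √2 ≈ 2.5858, 5.4142; (λ − 4) = 0 ⇒ λ = 4; (λ − 6) = 0 ⇒ λ = 6; (λ − 7) = 0 ⇒ λ = 7.
(Check: the roots sum (with multiplicity) to 26, matching trace L = Σdeg = 2·13 = 26.)
Laplacian eigenvalues: [0.0, 1.0, 2.5858, 4.0, 5.4142, 6.0, 7.0]. Largest eigenvalue (spectral radius) = 7.0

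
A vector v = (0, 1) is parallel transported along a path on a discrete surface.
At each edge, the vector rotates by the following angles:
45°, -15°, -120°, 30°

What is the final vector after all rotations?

Total rotation: 45° + (-15°) + (-120°) + 30° = -60°. Final vector: (0.8660, 0.5000)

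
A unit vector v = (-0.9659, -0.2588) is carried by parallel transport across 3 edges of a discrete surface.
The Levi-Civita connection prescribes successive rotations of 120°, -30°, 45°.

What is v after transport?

Total rotation: 120° + (-30°) + 45° = 135°. Final vector: (0.8660, -0.5000)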